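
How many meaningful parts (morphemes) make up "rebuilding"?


Word: "rebuilding"
Morphemes: re- + build + -ing
Each morpheme carries meaning
= 3 morphemes


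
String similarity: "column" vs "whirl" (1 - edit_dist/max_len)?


Word 1: "column" (length 6)
Word 2: "whirl" (length 5)
One optimal edit sequence:
  1. delete 'c'  (+1)
  2. substitute 'o' -> 'w'  (+1)
  3. substitute 'l' -> 'h'  (+1)
  4. substitute 'u' -> 'i'  (+1)
  5. substitute 'm' -> 'r'  (+1)
  6. substitute 'n' -> 'l'  (+1)
Edit distance = 6
Max length = max(6, 5) = 6
Similarity = 1 - 6/6
= 0.0000


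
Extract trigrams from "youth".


Word: "youth" (length 5)
Number of trigrams = 5 - 3 + 1 = 3
  Position 0: "you"
  Position 1: "out"
  Position 2: "uth"
Trigrams = "you", "out", "uth"


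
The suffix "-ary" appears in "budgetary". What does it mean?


Suffix: -ary
Example: budgetary = budget + -ary
Meaning = relating to


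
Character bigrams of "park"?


Word: "park" (length 4)
Number of bigrams = 4 - 2 + 1 = 3
  Position 0: "pa"
  Position 1: "ar"
  Position 2: "rk"
Bigrams = "pa", "ar", "rk"


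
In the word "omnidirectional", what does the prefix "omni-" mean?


Prefix: omni-
Example: omnidirectional = omni- + directional
Meaning = all


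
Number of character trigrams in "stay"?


Word: "stay" (length 4)
Number of 3-grams = length - 3 + 1 = 4 - 3 + 1
= 2


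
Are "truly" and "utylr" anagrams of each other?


Word 1: "truly" → sorted: lrtuy
Word 2: "utylr" → sorted: lrtuy
Same letters? lrtuy == lrtuy
Anagram = Yes


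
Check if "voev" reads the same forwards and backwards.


Word: "voev"
Reversed: "veov"
Forward == Backward? voev != veov
Palindrome = No


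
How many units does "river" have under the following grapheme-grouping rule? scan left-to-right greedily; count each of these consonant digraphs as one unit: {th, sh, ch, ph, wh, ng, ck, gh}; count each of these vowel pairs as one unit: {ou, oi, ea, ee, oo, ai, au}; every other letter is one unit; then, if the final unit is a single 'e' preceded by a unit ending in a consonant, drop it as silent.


Word: "river" (5 letters)
Left-to-right scan:
  (1) 'r' (letter)
  (2) 'i' (letter)
  (3) 'v' (letter)
  (4) 'e' (letter)
  (5) 'r' (letter)
Units from scan: 5
Sound units = 5 units


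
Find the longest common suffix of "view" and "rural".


Word 1: "view"
Word 2: "rural"
Comparing from end:
  Pos -1: 'w' != 'l' (stop)
LCS = "" (length 0)


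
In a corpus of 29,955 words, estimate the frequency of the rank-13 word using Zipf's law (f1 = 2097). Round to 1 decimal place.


Zipf's law: f(r) = f(1) / r
f(1) = 2097
f(13) = 2097 / 13
= 161.3 occurrences


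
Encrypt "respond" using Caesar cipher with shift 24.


Word: "respond"
Shift: 24
Each letter → (letter + shift) mod 26:
  'r' (17) + 24 = 15 → 'p'
  'e' (4) + 24 = 2 → 'c'
  's' (18) + 24 = 16 → 'q'
  'p' (15) + 24 = 13 → 'n'
  'o' (14) + 24 = 12 → 'm'
  'n' (13) + 24 = 11 → 'l'
  'd' (3) + 24 = 1 → 'b'
Result = "pcqnmlb"


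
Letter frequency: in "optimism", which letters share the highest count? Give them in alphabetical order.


Word: "optimism"
Letter counts:
  'i': 2
  'm': 2
  'o': 1
  'p': 1
  's': 1
  't': 1
Maximum count = 2
Most frequent = 'i', 'm' (2 times each)


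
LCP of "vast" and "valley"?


Word 1: "vast"
Word 2: "valley"
Comparing from start:
  Pos 0: 'v' == 'v'
  Pos 1: 'a' == 'a'
  Pos 2: 's' != 'l' (stop)
LCP = "va" (length 2)


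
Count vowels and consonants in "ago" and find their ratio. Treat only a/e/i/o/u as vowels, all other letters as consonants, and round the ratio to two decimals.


Word: "ago"
Vowels (a,e,i,o,u): 2
Consonants: 1
Ratio = 2/1
= 2.00


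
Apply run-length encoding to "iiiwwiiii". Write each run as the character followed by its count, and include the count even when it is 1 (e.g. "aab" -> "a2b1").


String: "iiiwwiiii"
Scanning for consecutive runs:
  'i' x 3
  'w' x 2
  'i' x 4
RLE = "i3w2i4"


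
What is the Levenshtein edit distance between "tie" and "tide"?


Word 1: "tie" (length 3)
Word 2: "tide" (length 4)
One optimal edit sequence (insert/delete/substitute each cost 1):
  1. keep 't'
  2. keep 'i'
  3. insert 'd'  (+1)
  4. keep 'e'
Total edit operations: 1
Edit distance = 1


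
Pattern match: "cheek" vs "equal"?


Pattern of "cheek": [0, 1, 2, 2, 3]
Pattern of "equal": [0, 1, 2, 3, 4]
Patterns do not match
Same pattern = No


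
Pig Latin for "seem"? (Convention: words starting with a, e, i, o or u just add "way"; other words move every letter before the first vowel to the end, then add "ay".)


Word: "seem"
Starts with consonant(s) → move to end, add 'ay'
Consonant cluster: "s"
Pig Latin = "eemsay"


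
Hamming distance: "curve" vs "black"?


Comparing character by character (same length = 5):
  Pos 0: 'c' vs 'b' !=
  Pos 1: 'u' vs 'l' !=
  Pos 2: 'r' vs 'a' !=
  Pos 3: 'v' vs 'c' !=
  Pos 4: 'e' vs 'k' !=
Hamming distance = 5


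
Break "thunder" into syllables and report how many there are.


Word: "thunder"
Syllable breakdown: thun-der
Counting: 2 parts
= 2 syllables


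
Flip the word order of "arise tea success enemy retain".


Original: "arise tea success enemy retain"
Words (1..n): arise | tea | success | enemy | retain
Reversed (n..1): retain | enemy | success | tea | arise
Result = "retain enemy success tea arise"


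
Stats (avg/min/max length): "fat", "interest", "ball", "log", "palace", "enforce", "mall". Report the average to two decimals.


Lengths: "fat"=3, "interest"=8, "ball"=4, "log"=3, "palace"=6, "enforce"=7, "mall"=4
Sum = 35, Count = 7
Average = 35/7 = 5.00
= avg=5.00, min=3, max=8


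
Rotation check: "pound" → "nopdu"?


Word: "pound", Candidate: "nopdu"
Method: check if candidate is substring of word+word
"poundpound" contains "nopdu"? No
Is rotation = No


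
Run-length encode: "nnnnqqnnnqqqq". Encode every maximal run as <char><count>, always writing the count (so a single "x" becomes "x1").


String: "nnnnqqnnnqqqq"
Scanning for consecutive runs:
  'n' x 4
  'q' x 2
  'n' x 3
  'q' x 4
RLE = "n4q2n3q4"


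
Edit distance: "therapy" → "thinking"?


Word 1: "therapy" (length 7)
Word 2: "thinking" (length 8)
One optimal edit sequence (insert/delete/substitute each cost 1):
  1. keep 't'
  2. keep 'h'
  3. insert 'i'  (+1)
  4. substitute 'e' -> 'n'  (+1)
  5. substitute 'r' -> 'k'  (+1)
  6. substitute 'a' -> 'i'  (+1)
  7. substitute 'p' -> 'n'  (+1)
  8. substitute 'y' -> 'g'  (+1)
Total edit operations: 6
Edit distance = 6


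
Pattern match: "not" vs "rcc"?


Pattern of "not": [0, 1, 2]
Pattern of "rcc": [0, 1, 1]
Patterns do not match
Same pattern = No


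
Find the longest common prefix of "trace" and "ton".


Word 1: "trace"
Word 2: "ton"
Comparing from start:
  Pos 0: 't' == 't'
  Pos 1: 'r' != 'o' (stop)
LCP = "t" (length 1)


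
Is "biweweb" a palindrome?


Word: "biweweb"
Reversed: "bewewib"
Forward == Backward? biweweb != bewewib
Palindrome = No


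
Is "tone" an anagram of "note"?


Word 1: "note" → sorted: enot
Word 2: "tone" → sorted: enot
Same letters? enot == enot
Anagram = Yes


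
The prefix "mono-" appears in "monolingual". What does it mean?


Prefix: mono-
Example: monolingual (mono- + lingual)
Meaning = one


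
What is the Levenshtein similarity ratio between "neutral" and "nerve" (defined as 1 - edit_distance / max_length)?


Word 1: "neutral" (length 7)
Word 2: "nerve" (length 5)
One optimal edit sequence:
  1. keep 'n'
  2. keep 'e'
  3. delete 'u'  (+1)
  4. delete 't'  (+1)
  5. keep 'r'
  6. substitute 'a' -> 'v'  (+1)
  7. substitute 'l' -> 'e'  (+1)
Edit distance = 4
Max length = max(7, 5) = 7
Similarity = 1 - 4/7
= 0.4286


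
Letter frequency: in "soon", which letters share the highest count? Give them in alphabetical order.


Word: "soon"
Letter counts:
  'n': 1
  'o': 2
  's': 1
Maximum count = 2
Most frequent = 'o' (2 times each)


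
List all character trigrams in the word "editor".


Word: "editor" (length 6)
Number of trigrams = 6 - 3 + 1 = 4
  Position 0: "edi"
  Position 1: "dit"
  Position 2: "ito"
  Position 3: "tor"
Trigrams = "edi", "dit", "ito", "tor"


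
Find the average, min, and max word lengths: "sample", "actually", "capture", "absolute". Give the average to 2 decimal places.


Lengths: "sample"=6, "actually"=8, "capture"=7, "absolute"=8
Sum = 29, Count = 4
Average = 29/4 = 7.25
= avg=7.25, min=6, max=8


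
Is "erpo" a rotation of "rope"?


Word: "rope", Candidate: "erpo"
Method: check if candidate is substring of word+word
"roperope" contains "erpo"? No
Is rotation = No


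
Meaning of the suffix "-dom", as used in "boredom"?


Suffix: -dom
As in: boredom -> bore + -dom
Meaning = state / realm


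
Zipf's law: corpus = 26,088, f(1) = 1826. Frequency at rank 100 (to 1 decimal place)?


Zipf's law: f(r) = f(1) / r
f(1) = 1826
f(100) = 1826 / 100
= 18.3 occurrences


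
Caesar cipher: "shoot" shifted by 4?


Word: "shoot"
Shift: 4
Each letter → (letter + shift) mod 26:
  's' (18) + 4 = 22 → 'w'
  'h' (7) + 4 = 11 → 'l'
  'o' (14) + 4 = 18 → 's'
  'o' (14) + 4 = 18 → 's'
  't' (19) + 4 = 23 → 'x'
Result = "wlssx"


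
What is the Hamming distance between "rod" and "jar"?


Comparing character by character (same length = 3):
  Pos 0: 'r' vs 'j' !=
  Pos 1: 'o' vs 'a' !=
  Pos 2: 'd' vs 'r' !=
Hamming distance = 3


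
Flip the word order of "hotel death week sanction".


Original: "hotel death week sanction"
Words (1..n): hotel | death | week | sanction
Reversed (n..1): sanction | week | death | hotel
Result = "sanction week death hotel"


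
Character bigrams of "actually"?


Word: "actually" (length 8)
Number of bigrams = 8 - 2 + 1 = 7
  Position 0: "ac"
  Position 1: "ct"
  Position 2: "tu"
  Position 3: "ua"
  Position 4: "al"
  Position 5: "ll"
  Position 6: "ly"
Bigrams = "ac", "ct", "tu", "ua", "al", "ll", "ly"


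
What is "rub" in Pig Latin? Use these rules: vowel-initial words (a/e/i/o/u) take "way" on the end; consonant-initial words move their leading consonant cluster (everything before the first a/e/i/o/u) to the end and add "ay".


Word: "rub"
Starts with consonant(s) → move to end, add 'ay'
Consonant cluster: "r"
Pig Latin = "ubray"


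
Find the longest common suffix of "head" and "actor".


Word 1: "head"
Word 2: "actor"
Comparing from end:
  Pos -1: 'd' != 'r' (stop)
LCS = "" (length 0)


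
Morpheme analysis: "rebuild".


Word: "rebuild"
Morphemes: re- + build
Each morpheme carries meaning
= 2 morphemes


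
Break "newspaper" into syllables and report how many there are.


Word: "newspaper"
Syllable breakdown: news | pa | per
Counting: 3 parts
= 3 syllables


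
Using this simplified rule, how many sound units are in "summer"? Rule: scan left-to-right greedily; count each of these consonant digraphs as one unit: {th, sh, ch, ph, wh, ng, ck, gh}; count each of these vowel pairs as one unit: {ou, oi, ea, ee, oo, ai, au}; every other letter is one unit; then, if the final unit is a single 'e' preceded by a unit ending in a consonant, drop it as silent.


Word: "summer" (6 letters)
Left-to-right scan:
  (1) 's' (letter)
  (2) 'u' (letter)
  (3) 'm' (letter)
  (4) 'm' (letter)
  (5) 'e' (letter)
  (6) 'r' (letter)
Units from scan: 6
Sound units = 6 units


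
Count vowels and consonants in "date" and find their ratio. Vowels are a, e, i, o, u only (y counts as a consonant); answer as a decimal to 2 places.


Word: "date"
Vowels (a,e,i,o,u): 2
Consonants: 2
Ratio = 2/2
= 1.00


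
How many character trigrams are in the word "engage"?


Word: "engage" (length 6)
Number of 3-grams = length - 3 + 1 = 6 - 3 + 1
= 4


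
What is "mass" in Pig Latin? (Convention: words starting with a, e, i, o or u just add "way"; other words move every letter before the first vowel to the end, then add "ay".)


Word: "mass"
Starts with consonant(s) → move to end, add 'ay'
Consonant cluster: "m"
Pig Latin = "assmay"


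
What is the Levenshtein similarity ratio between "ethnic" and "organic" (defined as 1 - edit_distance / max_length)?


Word 1: "ethnic" (length 6)
Word 2: "organic" (length 7)
One optimal edit sequence:
  1. insert 'o'  (+1)
  2. substitute 'e' -> 'r'  (+1)
  3. substitute 't' -> 'g'  (+1)
  4. substitute 'h' -> 'a'  (+1)
  5. keep 'n'
  6. keep 'i'
  7. keep 'c'
Edit distance = 4
Max length = max(6, 7) = 7
Similarity = 1 - 4/7
= 0.4286


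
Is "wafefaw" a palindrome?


Word: "wafefaw"
Reversed: "wafefaw"
Forward == Backward? wafefaw == wafefaw
Palindrome = Yes


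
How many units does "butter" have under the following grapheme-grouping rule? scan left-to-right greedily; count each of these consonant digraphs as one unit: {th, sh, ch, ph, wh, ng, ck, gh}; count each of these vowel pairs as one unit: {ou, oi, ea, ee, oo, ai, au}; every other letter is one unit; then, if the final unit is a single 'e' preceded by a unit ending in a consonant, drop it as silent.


Word: "butter" (6 letters)
Left-to-right scan:
  (1) 'b' (letter)
  (2) 'u' (letter)
  (3) 't' (letter)
  (4) 't' (letter)
  (5) 'e' (letter)
  (6) 'r' (letter)
Units from scan: 6
Sound units = 6 units


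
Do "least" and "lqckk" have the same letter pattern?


Pattern of "least": [0, 1, 2, 3, 4]
Pattern of "lqckk": [0, 1, 2, 3, 3]
Patterns do not match
Same pattern = No


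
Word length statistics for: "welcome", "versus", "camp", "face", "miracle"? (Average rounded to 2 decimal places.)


Lengths: "welcome"=7, "versus"=6, "camp"=4, "face"=4, "miracle"=7
Sum = 28, Count = 5
Average = 28/5 = 5.60
= avg=5.60, min=4, max=7


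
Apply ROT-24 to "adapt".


Word: "adapt"
Shift: 24
Each letter → (letter + shift) mod 26:
  'a' (0) + 24 = 24 → 'y'
  'd' (3) + 24 = 1 → 'b'
  'a' (0) + 24 = 24 → 'y'
  'p' (15) + 24 = 13 → 'n'
  't' (19) + 24 = 17 → 'r'
Result = "ybynr"


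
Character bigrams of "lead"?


Word: "lead" (length 4)
Number of bigrams = 4 - 2 + 1 = 3
  Position 0: "le"
  Position 1: "ea"
  Position 2: "ad"
Bigrams = "le", "ea", "ad"


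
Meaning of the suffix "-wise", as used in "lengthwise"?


Suffix: -wise
Example: lengthwise = length + -wise
Meaning = in the manner of


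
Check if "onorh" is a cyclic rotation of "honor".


Word: "honor", Candidate: "onorh"
Method: check if candidate is substring of word+word
"honorhonor" contains "onorh"? Yes
Is rotation = Yes


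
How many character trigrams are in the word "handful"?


Word: "handful" (length 7)
Number of 3-grams = length - 3 + 1 = 7 - 3 + 1
= 5


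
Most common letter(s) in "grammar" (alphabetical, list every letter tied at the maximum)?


Word: "grammar"
Letter counts:
  'a': 2
  'g': 1
  'm': 2
  'r': 2
Maximum count = 2
Most frequent = 'a', 'm', 'r' (2 times each)


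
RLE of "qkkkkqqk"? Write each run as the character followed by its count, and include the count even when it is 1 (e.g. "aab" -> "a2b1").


String: "qkkkkqqk"
Scanning for consecutive runs:
  'q' x 1
  'k' x 4
  'q' x 2
  'k' x 1
RLE = "q1k4q2k1"


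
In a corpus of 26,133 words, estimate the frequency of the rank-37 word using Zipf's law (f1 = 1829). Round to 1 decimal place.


Zipf's law: f(r) = f(1) / r
f(1) = 1829
f(37) = 1829 / 37
= 49.4 occurrences


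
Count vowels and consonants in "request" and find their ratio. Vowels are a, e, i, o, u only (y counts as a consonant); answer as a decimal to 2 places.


Word: "request"
Vowels (a,e,i,o,u): 3
Consonants: 4
Ratio = 3/4
= 0.75


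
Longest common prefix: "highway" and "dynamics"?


Word 1: "highway"
Word 2: "dynamics"
Comparing from start:
  Pos 0: 'h' != 'd' (stop)
LCP = "" (length 0)


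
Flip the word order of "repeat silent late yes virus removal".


Original: "repeat silent late yes virus removal"
Words (1..n): repeat | silent | late | yes | virus | removal
Reversed (n..1): removal | virus | yes | late | silent | repeat
Result = "removal virus yes late silent repeat"


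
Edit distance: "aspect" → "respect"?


Word 1: "aspect" (length 6)
Word 2: "respect" (length 7)
One optimal edit sequence (insert/delete/substitute each cost 1):
  1. insert 'r'  (+1)
  2. substitute 'a' -> 'e'  (+1)
  3. keep 's'
  4. keep 'p'
  5. keep 'e'
  6. keep 'c'
  7. keep 't'
Total edit operations: 2
Edit distance = 2


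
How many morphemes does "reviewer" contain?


Word: "reviewer"
Morphemes: re- + view + -er
Each morpheme carries meaning
= 3 morphemes


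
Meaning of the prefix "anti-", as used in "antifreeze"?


Prefix: anti-
Example: antifreeze (anti- + freeze)
Meaning = against


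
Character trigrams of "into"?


Word: "into" (length 4)
Number of trigrams = 4 - 3 + 1 = 2
  Position 0: "int"
  Position 1: "nto"
Trigrams = "int", "nto"


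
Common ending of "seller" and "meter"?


Word 1: "seller"
Word 2: "meter"
Comparing from end:
  Pos -1: 'r' == 'r'
  Pos -2: 'e' == 'e'
  Pos -3: 'l' != 't' (stop)
LCS = "er" (length 2)


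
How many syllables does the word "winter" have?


Word: "winter"
Syllable breakdown: win | ter
Counting: 2 parts
= 2 syllables


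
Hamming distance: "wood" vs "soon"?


Comparing character by character (same length = 4):
  Pos 0: 'w' vs 's' !=
  Pos 1: 'o' vs 'o' =
  Pos 2: 'o' vs 'o' =
  Pos 3: 'd' vs 'n' !=
Hamming distance = 2


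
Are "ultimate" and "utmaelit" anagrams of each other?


Word 1: "ultimate" → sorted: aeilmttu
Word 2: "utmaelit" → sorted: aeilmttu
Same letters? aeilmttu == aeilmttu
Anagram = Yes


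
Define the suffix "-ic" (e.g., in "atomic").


Suffix: -ic
Example: atomic = atom + -ic
Meaning = relating to


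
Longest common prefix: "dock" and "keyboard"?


Word 1: "dock"
Word 2: "keyboard"
Comparing from start:
  Pos 0: 'd' != 'k' (stop)
LCP = "" (length 0)


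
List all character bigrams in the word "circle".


Word: "circle" (length 6)
Number of bigrams = 6 - 2 + 1 = 5
  Position 0: "ci"
  Position 1: "ir"
  Position 2: "rc"
  Position 3: "cl"
  Position 4: "le"
Bigrams = "ci", "ir", "rc", "cl", "le"


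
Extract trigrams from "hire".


Word: "hire" (length 4)
Number of trigrams = 4 - 3 + 1 = 2
  Position 0: "hir"
  Position 1: "ire"
Trigrams = "hir", "ire"


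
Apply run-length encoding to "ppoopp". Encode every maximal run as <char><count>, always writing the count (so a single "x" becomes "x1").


String: "ppoopp"
Scanning for consecutive runs:
  'p' x 2
  'o' x 2
  'p' x 2
RLE = "p2o2p2"


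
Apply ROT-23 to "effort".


Word: "effort"
Shift: 23
Each letter → (letter + shift) mod 26:
  'e' (4) + 23 = 1 → 'b'
  'f' (5) + 23 = 2 → 'c'
  'f' (5) + 23 = 2 → 'c'
  'o' (14) + 23 = 11 → 'l'
  'r' (17) + 23 = 14 → 'o'
  't' (19) + 23 = 16 → 'q'
Result = "bccloq"


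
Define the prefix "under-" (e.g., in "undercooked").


Prefix: under-
Example: undercooked = under- + cooked
Meaning = insufficient


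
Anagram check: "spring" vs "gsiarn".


Word 1: "spring" → sorted: ginprs
Word 2: "gsiarn" → sorted: aginrs
Same letters? ginprs != aginrs
Anagram = No


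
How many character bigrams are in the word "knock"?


Word: "knock" (length 5)
Number of 2-grams = length - 2 + 1 = 5 - 2 + 1
= 4


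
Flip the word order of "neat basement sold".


Original: "neat basement sold"
Words (1..n): neat | basement | sold
Reversed (n..1): sold | basement | neat
Result = "sold basement neat"


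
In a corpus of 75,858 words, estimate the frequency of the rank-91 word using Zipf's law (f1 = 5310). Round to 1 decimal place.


Zipf's law: f(r) = f(1) / r
f(1) = 5310
f(91) = 5310 / 91
= 58.4 occurrences


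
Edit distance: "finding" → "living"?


Word 1: "finding" (length 7)
Word 2: "living" (length 6)
One optimal edit sequence (insert/delete/substitute each cost 1):
  1. substitute 'f' -> 'l'  (+1)
  2. keep 'i'
  3. delete 'n'  (+1)
  4. substitute 'd' -> 'v'  (+1)
  5. keep 'i'
  6. keep 'n'
  7. keep 'g'
Total edit operations: 3
Edit distance = 3


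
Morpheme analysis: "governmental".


Word: "governmental"
Morphemes: govern + -ment + -al
Each morpheme carries meaning
= 3 morphemes


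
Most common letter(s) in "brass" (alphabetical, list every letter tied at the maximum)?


Word: "brass"
Letter counts:
  'a': 1
  'b': 1
  'r': 1
  's': 2
Maximum count = 2
Most frequent = 's' (2 times each)


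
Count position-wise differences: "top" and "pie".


Comparing character by character (same length = 3):
  Pos 0: 't' vs 'p' !=
  Pos 1: 'o' vs 'i' !=
  Pos 2: 'p' vs 'e' !=
Hamming distance = 3


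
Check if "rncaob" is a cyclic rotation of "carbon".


Word: "carbon", Candidate: "rncaob"
Method: check if candidate is substring of word+word
"carboncarbon" contains "rncaob"? No
Is rotation = No


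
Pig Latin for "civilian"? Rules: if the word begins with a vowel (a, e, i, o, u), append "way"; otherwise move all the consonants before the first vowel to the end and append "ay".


Word: "civilian"
Starts with consonant(s) → move to end, add 'ay'
Consonant cluster: "c"
Pig Latin = "iviliancay"


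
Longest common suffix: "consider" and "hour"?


Word 1: "consider"
Word 2: "hour"
Comparing from end:
  Pos -1: 'r' == 'r'
  Pos -2: 'e' != 'u' (stop)
LCS = "r" (length 1)


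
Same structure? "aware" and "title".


Pattern of "aware": [0, 1, 0, 2, 3]
Pattern of "title": [0, 1, 0, 2, 3]
Patterns match
Same pattern = Yes


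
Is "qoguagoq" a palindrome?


Word: "qoguagoq"
Reversed: "qogaugoq"
Forward == Backward? qoguagoq != qogaugoq
Palindrome = No


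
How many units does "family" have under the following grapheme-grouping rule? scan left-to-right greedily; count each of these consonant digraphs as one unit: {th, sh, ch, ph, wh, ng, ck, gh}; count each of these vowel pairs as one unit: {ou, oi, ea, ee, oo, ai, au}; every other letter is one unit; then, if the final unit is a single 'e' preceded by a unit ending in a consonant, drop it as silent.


Word: "family" (6 letters)
Left-to-right scan:
  (1) 'f' (letter)
  (2) 'a' (letter)
  (3) 'm' (letter)
  (4) 'i' (letter)
  (5) 'l' (letter)
  (6) 'y' (letter)
Units from scan: 6
Sound units = 6 units


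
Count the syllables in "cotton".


Word: "cotton"
Syllable breakdown: cot | ton
Counting: 2 parts
= 2 syllables


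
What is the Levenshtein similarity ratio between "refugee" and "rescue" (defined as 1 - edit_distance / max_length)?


Word 1: "refugee" (length 7)
Word 2: "rescue" (length 6)
One optimal edit sequence:
  1. keep 'r'
  2. keep 'e'
  3. delete 'f'  (+1)
  4. substitute 'u' -> 's'  (+1)
  5. substitute 'g' -> 'c'  (+1)
  6. substitute 'e' -> 'u'  (+1)
  7. keep 'e'
Edit distance = 4
Max length = max(7, 6) = 7
Similarity = 1 - 4/7
= 0.4286


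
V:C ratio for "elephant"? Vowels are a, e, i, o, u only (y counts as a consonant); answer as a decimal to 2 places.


Word: "elephant"
Vowels (a,e,i,o,u): 3
Consonants: 5
Ratio = 3/5
= 0.60


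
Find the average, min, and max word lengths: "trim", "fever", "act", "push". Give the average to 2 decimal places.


Lengths: "trim"=4, "fever"=5, "act"=3, "push"=4
Sum = 16, Count = 4
Average = 16/4 = 4.00
= avg=4.00, min=3, max=5


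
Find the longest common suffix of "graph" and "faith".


Word 1: "graph"
Word 2: "faith"
Comparing from end:
  Pos -1: 'h' == 'h'
  Pos -2: 'p' != 't' (stop)
LCS = "h" (length 1)


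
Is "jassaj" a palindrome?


Word: "jassaj"
Reversed: "jassaj"
Forward == Backward? jassaj == jassaj
Palindrome = Yes


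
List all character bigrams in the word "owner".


Word: "owner" (length 5)
Number of bigrams = 5 - 2 + 1 = 4
  Position 0: "ow"
  Position 1: "wn"
  Position 2: "ne"
  Position 3: "er"
Bigrams = "ow", "wn", "ne", "er"


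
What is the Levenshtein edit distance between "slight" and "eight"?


Word 1: "slight" (length 6)
Word 2: "eight" (length 5)
One optimal edit sequence (insert/delete/substitute each cost 1):
  1. delete 's'  (+1)
  2. substitute 'l' -> 'e'  (+1)
  3. keep 'i'
  4. keep 'g'
  5. keep 'h'
  6. keep 't'
Total edit operations: 2
Edit distance = 2


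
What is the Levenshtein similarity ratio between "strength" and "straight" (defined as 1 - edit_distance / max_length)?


Word 1: "strength" (length 8)
Word 2: "straight" (length 8)
One optimal edit sequence:
  1. keep 's'
  2. keep 't'
  3. keep 'r'
  4. substitute 'e' -> 'a'  (+1)
  5. substitute 'n' -> 'i'  (+1)
  6. keep 'g'
  7. substitute 't' -> 'h'  (+1)
  8. substitute 'h' -> 't'  (+1)
Edit distance = 4
Max length = max(8, 8) = 8
Similarity = 1 - 4/8
= 0.5000


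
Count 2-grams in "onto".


Word: "onto" (length 4)
Number of 2-grams = length - 2 + 1 = 4 - 2 + 1
= 3


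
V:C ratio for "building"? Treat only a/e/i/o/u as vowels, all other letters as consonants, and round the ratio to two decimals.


Word: "building"
Vowels (a,e,i,o,u): 3
Consonants: 5
Ratio = 3/5
= 0.60


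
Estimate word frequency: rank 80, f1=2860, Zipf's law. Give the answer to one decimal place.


Zipf's law: f(r) = f(1) / r
f(1) = 2860
f(80) = 2860 / 80
= 35.8 occurrences


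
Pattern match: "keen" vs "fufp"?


Pattern of "keen": [0, 1, 1, 2]
Pattern of "fufp": [0, 1, 0, 2]
Patterns do not match
Same pattern = No


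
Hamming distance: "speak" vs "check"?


Comparing character by character (same length = 5):
  Pos 0: 's' vs 'c' !=
  Pos 1: 'p' vs 'h' !=
  Pos 2: 'e' vs 'e' =
  Pos 3: 'a' vs 'c' !=
  Pos 4: 'k' vs 'k' =
Hamming distance = 3


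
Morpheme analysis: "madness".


Word: "madness"
Morphemes: mad | -ness
Each morpheme carries meaning
= 2 morphemes


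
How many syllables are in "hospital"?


Word: "hospital"
Syllable breakdown: hos-pi-tal
Counting: 3 parts
= 3 syllables


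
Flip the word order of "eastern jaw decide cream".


Original: "eastern jaw decide cream"
Words (1..n): eastern | jaw | decide | cream
Reversed (n..1): cream | decide | jaw | eastern
Result = "cream decide jaw eastern"


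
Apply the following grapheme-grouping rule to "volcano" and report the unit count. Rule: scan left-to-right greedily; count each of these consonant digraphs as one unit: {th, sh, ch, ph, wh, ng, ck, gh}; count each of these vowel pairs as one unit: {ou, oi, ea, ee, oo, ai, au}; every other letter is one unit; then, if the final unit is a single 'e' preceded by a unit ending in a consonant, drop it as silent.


Word: "volcano" (7 letters)
Left-to-right scan:
  [1] 'v' (letter)
  [2] 'o' (letter)
  [3] 'l' (letter)
  [4] 'c' (letter)
  [5] 'a' (letter)
  [6] 'n' (letter)
  [7] 'o' (letter)
Units from scan: 7
Sound units = 7 units


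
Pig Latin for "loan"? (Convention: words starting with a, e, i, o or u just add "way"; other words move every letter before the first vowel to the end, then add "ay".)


Word: "loan"
Starts with consonant(s) → move to end, add 'ay'
Consonant cluster: "l"
Pig Latin = "oanlay"


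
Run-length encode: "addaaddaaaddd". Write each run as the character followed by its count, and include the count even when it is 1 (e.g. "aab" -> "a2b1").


String: "addaaddaaaddd"
Scanning for consecutive runs:
  'a' x 1
  'd' x 2
  'a' x 2
  'd' x 2
  'a' x 3
  'd' x 3
RLE = "a1d2a2d2a3d3"


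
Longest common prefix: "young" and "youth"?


Word 1: "young"
Word 2: "youth"
Comparing from start:
  Pos 0: 'y' == 'y'
  Pos 1: 'o' == 'o'
  Pos 2: 'u' == 'u'
  Pos 3: 'n' != 't' (stop)
LCP = "you" (length 3)


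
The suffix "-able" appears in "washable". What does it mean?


Suffix: -able
Example: washable = wash + -able
Meaning = capable of


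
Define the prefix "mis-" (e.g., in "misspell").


Prefix: mis-
Example: misspell = mis- + spell
Meaning = wrongly


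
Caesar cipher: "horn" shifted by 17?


Word: "horn"
Shift: 17
Each letter → (letter + shift) mod 26:
  'h' (7) + 17 = 24 → 'y'
  'o' (14) + 17 = 5 → 'f'
  'r' (17) + 17 = 8 → 'i'
  'n' (13) + 17 = 4 → 'e'
Result = "yfie"


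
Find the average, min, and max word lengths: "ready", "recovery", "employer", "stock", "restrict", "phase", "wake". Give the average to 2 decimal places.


Lengths: "ready"=5, "recovery"=8, "employer"=8, "stock"=5, "restrict"=8, "phase"=5, "wake"=4
Sum = 43, Count = 7
Average = 43/7 = 6.14
= avg=6.14, min=4, max=8


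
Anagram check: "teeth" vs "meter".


Word 1: "teeth" → sorted: eehtt
Word 2: "meter" → sorted: eemrt
Same letters? eehtt != eemrt
Anagram = No


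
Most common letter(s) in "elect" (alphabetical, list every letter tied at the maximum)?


Word: "elect"
Letter counts:
  'c': 1
  'e': 2
  'l': 1
  't': 1
Maximum count = 2
Most frequent = 'e' (2 times each)


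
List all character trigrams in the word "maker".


Word: "maker" (length 5)
Number of trigrams = 5 - 3 + 1 = 3
  Position 0: "mak"
  Position 1: "ake"
  Position 2: "ker"
Trigrams = "mak", "ake", "ker"


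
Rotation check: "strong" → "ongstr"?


Word: "strong", Candidate: "ongstr"
Method: check if candidate is substring of word+word
"strongstrong" contains "ongstr"? Yes
Is rotation = Yes


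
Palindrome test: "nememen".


Word: "nememen"
Reversed: "nememen"
Forward == Backward? nememen == nememen
Palindrome = Yes


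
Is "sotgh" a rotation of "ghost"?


Word: "ghost", Candidate: "sotgh"
Method: check if candidate is substring of word+word
"ghostghost" contains "sotgh"? No
Is rotation = No


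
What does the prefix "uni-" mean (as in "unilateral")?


Prefix: uni-
Example: unilateral (uni- + lateral)
Meaning = one


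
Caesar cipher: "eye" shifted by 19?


Word: "eye"
Shift: 19
Each letter → (letter + shift) mod 26:
  'e' (4) + 19 = 23 → 'x'
  'y' (24) + 19 = 17 → 'r'
  'e' (4) + 19 = 23 → 'x'
Result = "xrx"


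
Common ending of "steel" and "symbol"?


Word 1: "steel"
Word 2: "symbol"
Comparing from end:
  Pos -1: 'l' == 'l'
  Pos -2: 'e' != 'o' (stop)
LCS = "l" (length 1)


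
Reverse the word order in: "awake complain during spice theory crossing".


Original: "awake complain during spice theory crossing"
Words (1..n): awake | complain | during | spice | theory | crossing
Reversed (n..1): crossing | theory | spice | during | complain | awake
Result = "crossing theory spice during complain awake"


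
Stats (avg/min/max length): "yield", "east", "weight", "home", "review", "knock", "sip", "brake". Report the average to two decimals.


Lengths: "yield"=5, "east"=4, "weight"=6, "home"=4, "review"=6, "knock"=5, "sip"=3, "brake"=5
Sum = 38, Count = 8
Average = 38/8 = 4.75
= avg=4.75, min=3, max=6


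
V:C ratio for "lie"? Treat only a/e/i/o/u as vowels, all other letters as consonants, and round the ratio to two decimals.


Word: "lie"
Vowels (a,e,i,o,u): 2
Consonants: 1
Ratio = 2/1
= 2.00


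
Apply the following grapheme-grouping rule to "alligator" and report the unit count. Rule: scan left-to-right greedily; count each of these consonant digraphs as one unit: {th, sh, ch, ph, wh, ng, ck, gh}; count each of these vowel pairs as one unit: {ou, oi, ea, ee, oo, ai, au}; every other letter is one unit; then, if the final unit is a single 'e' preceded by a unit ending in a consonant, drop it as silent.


Word: "alligator" (9 letters)
Left-to-right scan:
  (1) 'a' (letter)
  (2) 'l' (letter)
  (3) 'l' (letter)
  (4) 'i' (letter)
  (5) 'g' (letter)
  (6) 'a' (letter)
  (7) 't' (letter)
  (8) 'o' (letter)
  (9) 'r' (letter)
Units from scan: 9
Sound units = 9 units


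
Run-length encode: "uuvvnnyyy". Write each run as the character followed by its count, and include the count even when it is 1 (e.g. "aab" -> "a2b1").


String: "uuvvnnyyy"
Scanning for consecutive runs:
  'u' x 2
  'v' x 2
  'n' x 2
  'y' x 3
RLE = "u2v2n2y3"


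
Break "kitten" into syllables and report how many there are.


Word: "kitten"
Syllable breakdown: kit | ten
Counting: 2 parts
= 2 syllables


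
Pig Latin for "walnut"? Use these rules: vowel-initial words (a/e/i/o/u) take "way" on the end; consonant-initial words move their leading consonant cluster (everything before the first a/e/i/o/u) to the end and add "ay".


Word: "walnut"
Starts with consonant(s) → move to end, add 'ay'
Consonant cluster: "w"
Pig Latin = "alnutway"


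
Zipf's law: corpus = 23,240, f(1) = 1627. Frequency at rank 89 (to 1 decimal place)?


Zipf's law: f(r) = f(1) / r
f(1) = 1627
f(89) = 1627 / 89
= 18.3 occurrences


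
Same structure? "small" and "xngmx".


Pattern of "small": [0, 1, 2, 3, 3]
Pattern of "xngmx": [0, 1, 2, 3, 0]
Patterns do not match
Same pattern = No


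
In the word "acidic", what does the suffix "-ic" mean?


Suffix: -ic
As in: acidic -> acid + -ic
Meaning = relating to


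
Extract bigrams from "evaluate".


Word: "evaluate" (length 8)
Number of bigrams = 8 - 2 + 1 = 7
  Position 0: "ev"
  Position 1: "va"
  Position 2: "al"
  Position 3: "lu"
  Position 4: "ua"
  Position 5: "at"
  Position 6: "te"
Bigrams = "ev", "va", "al", "lu", "ua", "at", "te"


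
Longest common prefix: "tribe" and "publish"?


Word 1: "tribe"
Word 2: "publish"
Comparing from start:
  Pos 0: 't' != 'p' (stop)
LCP = "" (length 0)


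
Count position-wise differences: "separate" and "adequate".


Comparing character by character (same length = 8):
  Pos 0: 's' vs 'a' !=
  Pos 1: 'e' vs 'd' !=
  Pos 2: 'p' vs 'e' !=
  Pos 3: 'a' vs 'q' !=
  Pos 4: 'r' vs 'u' !=
  Pos 5: 'a' vs 'a' =
  Pos 6: 't' vs 't' =
  Pos 7: 'e' vs 'e' =
Hamming distance = 5


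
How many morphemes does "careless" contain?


Word: "careless"
Morphemes: care | -less
Each morpheme carries meaning
= 2 morphemes


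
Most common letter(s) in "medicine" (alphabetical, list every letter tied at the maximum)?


Word: "medicine"
Letter counts:
  'c': 1
  'd': 1
  'e': 2
  'i': 2
  'm': 1
  'n': 1
Maximum count = 2
Most frequent = 'e', 'i' (2 times each)


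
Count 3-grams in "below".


Word: "below" (length 5)
Number of 3-grams = length - 3 + 1 = 5 - 3 + 1
= 3


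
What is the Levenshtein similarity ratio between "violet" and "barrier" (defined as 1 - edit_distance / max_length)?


Word 1: "violet" (length 6)
Word 2: "barrier" (length 7)
One optimal edit sequence:
  1. insert 'b'  (+1)
  2. substitute 'v' -> 'a'  (+1)
  3. substitute 'i' -> 'r'  (+1)
  4. substitute 'o' -> 'r'  (+1)
  5. substitute 'l' -> 'i'  (+1)
  6. keep 'e'
  7. substitute 't' -> 'r'  (+1)
Edit distance = 6
Max length = max(6, 7) = 7
Similarity = 1 - 6/7
= 0.1429


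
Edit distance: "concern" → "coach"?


Word 1: "concern" (length 7)
Word 2: "coach" (length 5)
One optimal edit sequence (insert/delete/substitute each cost 1):
  1. keep 'c'
  2. keep 'o'
  3. substitute 'n' -> 'a'  (+1)
  4. keep 'c'
  5. delete 'e'  (+1)
  6. delete 'r'  (+1)
  7. substitute 'n' -> 'h'  (+1)
Total edit operations: 4
Edit distance = 4


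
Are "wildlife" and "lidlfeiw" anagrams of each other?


Word 1: "wildlife" → sorted: defiillw
Word 2: "lidlfeiw" → sorted: defiillw
Same letters? defiillw == defiillw
Anagram = Yes


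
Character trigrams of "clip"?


Word: "clip" (length 4)
Number of trigrams = 4 - 3 + 1 = 2
  Position 0: "cli"
  Position 1: "lip"
Trigrams = "cli", "lip"


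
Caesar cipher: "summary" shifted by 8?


Word: "summary"
Shift: 8
Each letter → (letter + shift) mod 26:
  's' (18) + 8 = 0 → 'a'
  'u' (20) + 8 = 2 → 'c'
  'm' (12) + 8 = 20 → 'u'
  'm' (12) + 8 = 20 → 'u'
  'a' (0) + 8 = 8 → 'i'
  'r' (17) + 8 = 25 → 'z'
  'y' (24) + 8 = 6 → 'g'
Result = "acuuizg"


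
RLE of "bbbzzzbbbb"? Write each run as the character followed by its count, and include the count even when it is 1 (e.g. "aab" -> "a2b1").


String: "bbbzzzbbbb"
Scanning for consecutive runs:
  'b' x 3
  'z' x 3
  'b' x 4
RLE = "b3z3b4"


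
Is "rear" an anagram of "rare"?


Word 1: "rare" → sorted: aerr
Word 2: "rear" → sorted: aerr
Same letters? aerr == aerr
Anagram = Yes


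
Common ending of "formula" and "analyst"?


Word 1: "formula"
Word 2: "analyst"
Comparing from end:
  Pos -1: 'a' != 't' (stop)
LCS = "" (length 0)


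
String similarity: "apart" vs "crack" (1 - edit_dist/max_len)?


Word 1: "apart" (length 5)
Word 2: "crack" (length 5)
One optimal edit sequence:
  1. substitute 'a' -> 'c'  (+1)
  2. substitute 'p' -> 'r'  (+1)
  3. keep 'a'
  4. substitute 'r' -> 'c'  (+1)
  5. substitute 't' -> 'k'  (+1)
Edit distance = 4
Max length = max(5, 5) = 5
Similarity = 1 - 4/5
= 0.2000


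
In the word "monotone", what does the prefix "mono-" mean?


Prefix: mono-
Example: monotone (mono- + tone)
Meaning = one


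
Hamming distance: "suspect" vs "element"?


Comparing character by character (same length = 7):
  Pos 0: 's' vs 'e' !=
  Pos 1: 'u' vs 'l' !=
  Pos 2: 's' vs 'e' !=
  Pos 3: 'p' vs 'm' !=
  Pos 4: 'e' vs 'e' =
  Pos 5: 'c' vs 'n' !=
  Pos 6: 't' vs 't' =
Hamming distance = 5


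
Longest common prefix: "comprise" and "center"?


Word 1: "comprise"
Word 2: "center"
Comparing from start:
  Pos 0: 'c' == 'c'
  Pos 1: 'o' != 'e' (stop)
LCP = "c" (length 1)


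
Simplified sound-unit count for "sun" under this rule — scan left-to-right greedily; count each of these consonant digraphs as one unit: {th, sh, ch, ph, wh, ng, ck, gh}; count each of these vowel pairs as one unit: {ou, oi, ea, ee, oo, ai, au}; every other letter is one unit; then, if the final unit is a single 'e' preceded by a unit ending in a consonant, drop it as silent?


Word: "sun" (3 letters)
Left-to-right scan:
  (1) 's' (letter)
  (2) 'u' (letter)
  (3) 'n' (letter)
Units from scan: 3
Sound units = 3 units


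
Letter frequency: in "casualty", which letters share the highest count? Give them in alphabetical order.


Word: "casualty"
Letter counts:
  'a': 2
  'c': 1
  'l': 1
  's': 1
  't': 1
  'u': 1
  'y': 1
Maximum count = 2
Most frequent = 'a' (2 times each)


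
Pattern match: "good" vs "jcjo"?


Pattern of "good": [0, 1, 1, 2]
Pattern of "jcjo": [0, 1, 0, 2]
Patterns do not match
Same pattern = No


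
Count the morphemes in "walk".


Word: "walk"
Morphemes: walk
Each morpheme carries meaning
= 1 morpheme


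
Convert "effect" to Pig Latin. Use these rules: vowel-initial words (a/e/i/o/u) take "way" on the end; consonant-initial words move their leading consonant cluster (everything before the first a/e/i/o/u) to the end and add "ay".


Word: "effect"
Starts with vowel → add 'way'
Pig Latin = "effectway"


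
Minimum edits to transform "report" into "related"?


Word 1: "report" (length 6)
Word 2: "related" (length 7)
One optimal edit sequence (insert/delete/substitute each cost 1):
  1. keep 'r'
  2. keep 'e'
  3. insert 'l'  (+1)
  4. substitute 'p' -> 'a'  (+1)
  5. substitute 'o' -> 't'  (+1)
  6. substitute 'r' -> 'e'  (+1)
  7. substitute 't' -> 'd'  (+1)
Total edit operations: 5
Edit distance = 5


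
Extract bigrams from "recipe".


Word: "recipe" (length 6)
Number of bigrams = 6 - 2 + 1 = 5
  Position 0: "re"
  Position 1: "ec"
  Position 2: "ci"
  Position 3: "ip"
  Position 4: "pe"
Bigrams = "re", "ec", "ci", "ip", "pe"


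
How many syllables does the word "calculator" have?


Word: "calculator"
Syllable breakdown: cal / cu / la / tor
Counting: 4 parts
= 4 syllables


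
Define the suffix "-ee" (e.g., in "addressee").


Suffix: -ee
As in: addressee -> address + -ee
Meaning = one who receives


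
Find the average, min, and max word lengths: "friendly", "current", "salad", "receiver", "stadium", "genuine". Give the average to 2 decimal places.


Lengths: "friendly"=8, "current"=7, "salad"=5, "receiver"=8, "stadium"=7, "genuine"=7
Sum = 42, Count = 6
Average = 42/6 = 7.00
= avg=7.00, min=5, max=8


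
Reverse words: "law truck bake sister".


Original: "law truck bake sister"
Words (1..n): law | truck | bake | sister
Reversed (n..1): sister | bake | truck | law
Result = "sister bake truck law"
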